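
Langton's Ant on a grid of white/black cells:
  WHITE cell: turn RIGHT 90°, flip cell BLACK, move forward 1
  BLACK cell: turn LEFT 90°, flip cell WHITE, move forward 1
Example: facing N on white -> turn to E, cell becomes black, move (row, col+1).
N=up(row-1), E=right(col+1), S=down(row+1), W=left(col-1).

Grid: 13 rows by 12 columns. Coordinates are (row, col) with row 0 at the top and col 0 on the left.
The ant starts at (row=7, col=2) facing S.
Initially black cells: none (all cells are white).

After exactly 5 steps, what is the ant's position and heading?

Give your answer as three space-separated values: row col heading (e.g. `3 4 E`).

Answer: 7 3 E

Derivation:
Step 1: on WHITE (7,2): turn R to W, flip to black, move to (7,1). |black|=1
Step 2: on WHITE (7,1): turn R to N, flip to black, move to (6,1). |black|=2
Step 3: on WHITE (6,1): turn R to E, flip to black, move to (6,2). |black|=3
Step 4: on WHITE (6,2): turn R to S, flip to black, move to (7,2). |black|=4
Step 5: on BLACK (7,2): turn L to E, flip to white, move to (7,3). |black|=3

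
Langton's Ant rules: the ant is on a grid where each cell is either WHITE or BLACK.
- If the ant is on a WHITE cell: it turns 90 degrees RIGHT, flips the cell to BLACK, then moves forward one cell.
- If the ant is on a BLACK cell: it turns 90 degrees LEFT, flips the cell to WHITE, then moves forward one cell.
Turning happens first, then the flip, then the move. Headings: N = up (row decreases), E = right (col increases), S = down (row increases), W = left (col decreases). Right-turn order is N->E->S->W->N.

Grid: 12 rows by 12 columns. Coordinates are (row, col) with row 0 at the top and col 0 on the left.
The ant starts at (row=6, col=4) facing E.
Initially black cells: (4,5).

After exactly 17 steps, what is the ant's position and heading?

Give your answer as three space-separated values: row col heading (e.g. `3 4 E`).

Answer: 5 4 N

Derivation:
Step 1: on WHITE (6,4): turn R to S, flip to black, move to (7,4). |black|=2
Step 2: on WHITE (7,4): turn R to W, flip to black, move to (7,3). |black|=3
Step 3: on WHITE (7,3): turn R to N, flip to black, move to (6,3). |black|=4
Step 4: on WHITE (6,3): turn R to E, flip to black, move to (6,4). |black|=5
Step 5: on BLACK (6,4): turn L to N, flip to white, move to (5,4). |black|=4
Step 6: on WHITE (5,4): turn R to E, flip to black, move to (5,5). |black|=5
Step 7: on WHITE (5,5): turn R to S, flip to black, move to (6,5). |black|=6
Step 8: on WHITE (6,5): turn R to W, flip to black, move to (6,4). |black|=7
Step 9: on WHITE (6,4): turn R to N, flip to black, move to (5,4). |black|=8
Step 10: on BLACK (5,4): turn L to W, flip to white, move to (5,3). |black|=7
Step 11: on WHITE (5,3): turn R to N, flip to black, move to (4,3). |black|=8
Step 12: on WHITE (4,3): turn R to E, flip to black, move to (4,4). |black|=9
Step 13: on WHITE (4,4): turn R to S, flip to black, move to (5,4). |black|=10
Step 14: on WHITE (5,4): turn R to W, flip to black, move to (5,3). |black|=11
Step 15: on BLACK (5,3): turn L to S, flip to white, move to (6,3). |black|=10
Step 16: on BLACK (6,3): turn L to E, flip to white, move to (6,4). |black|=9
Step 17: on BLACK (6,4): turn L to N, flip to white, move to (5,4). |black|=8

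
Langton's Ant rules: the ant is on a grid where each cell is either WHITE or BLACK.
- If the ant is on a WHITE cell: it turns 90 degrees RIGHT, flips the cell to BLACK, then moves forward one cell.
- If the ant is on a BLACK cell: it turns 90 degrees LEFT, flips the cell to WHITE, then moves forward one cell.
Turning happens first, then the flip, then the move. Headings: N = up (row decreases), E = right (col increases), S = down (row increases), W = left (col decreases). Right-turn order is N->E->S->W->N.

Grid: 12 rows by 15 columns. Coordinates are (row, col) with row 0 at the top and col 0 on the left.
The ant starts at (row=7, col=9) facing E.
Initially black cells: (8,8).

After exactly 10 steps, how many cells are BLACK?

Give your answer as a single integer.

Step 1: on WHITE (7,9): turn R to S, flip to black, move to (8,9). |black|=2
Step 2: on WHITE (8,9): turn R to W, flip to black, move to (8,8). |black|=3
Step 3: on BLACK (8,8): turn L to S, flip to white, move to (9,8). |black|=2
Step 4: on WHITE (9,8): turn R to W, flip to black, move to (9,7). |black|=3
Step 5: on WHITE (9,7): turn R to N, flip to black, move to (8,7). |black|=4
Step 6: on WHITE (8,7): turn R to E, flip to black, move to (8,8). |black|=5
Step 7: on WHITE (8,8): turn R to S, flip to black, move to (9,8). |black|=6
Step 8: on BLACK (9,8): turn L to E, flip to white, move to (9,9). |black|=5
Step 9: on WHITE (9,9): turn R to S, flip to black, move to (10,9). |black|=6
Step 10: on WHITE (10,9): turn R to W, flip to black, move to (10,8). |black|=7

Answer: 7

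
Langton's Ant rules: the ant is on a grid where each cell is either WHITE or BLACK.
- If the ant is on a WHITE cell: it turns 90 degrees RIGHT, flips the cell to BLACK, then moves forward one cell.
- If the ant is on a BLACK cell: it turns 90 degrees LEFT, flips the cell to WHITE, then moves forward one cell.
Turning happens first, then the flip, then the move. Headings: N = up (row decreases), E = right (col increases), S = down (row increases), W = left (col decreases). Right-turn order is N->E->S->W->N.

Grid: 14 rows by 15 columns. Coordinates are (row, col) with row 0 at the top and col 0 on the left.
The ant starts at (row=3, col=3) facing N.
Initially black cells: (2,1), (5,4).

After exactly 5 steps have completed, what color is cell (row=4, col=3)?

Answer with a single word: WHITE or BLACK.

Step 1: on WHITE (3,3): turn R to E, flip to black, move to (3,4). |black|=3
Step 2: on WHITE (3,4): turn R to S, flip to black, move to (4,4). |black|=4
Step 3: on WHITE (4,4): turn R to W, flip to black, move to (4,3). |black|=5
Step 4: on WHITE (4,3): turn R to N, flip to black, move to (3,3). |black|=6
Step 5: on BLACK (3,3): turn L to W, flip to white, move to (3,2). |black|=5

Answer: BLACK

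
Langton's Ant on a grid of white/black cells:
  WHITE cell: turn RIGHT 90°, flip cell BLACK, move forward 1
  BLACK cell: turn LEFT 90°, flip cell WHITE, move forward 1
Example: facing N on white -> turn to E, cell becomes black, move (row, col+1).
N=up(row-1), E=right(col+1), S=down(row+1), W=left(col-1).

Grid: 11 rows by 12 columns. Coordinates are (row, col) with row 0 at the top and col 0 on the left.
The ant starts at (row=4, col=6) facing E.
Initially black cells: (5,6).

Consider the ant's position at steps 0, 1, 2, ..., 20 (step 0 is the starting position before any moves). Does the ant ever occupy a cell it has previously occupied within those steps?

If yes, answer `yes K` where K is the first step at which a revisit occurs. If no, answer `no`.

Step 1: on WHITE (4,6): turn R to S, flip to black, move to (5,6). |black|=2 — new cell
Step 2: on BLACK (5,6): turn L to E, flip to white, move to (5,7). |black|=1 — new cell
Step 3: on WHITE (5,7): turn R to S, flip to black, move to (6,7). |black|=2 — new cell
Step 4: on WHITE (6,7): turn R to W, flip to black, move to (6,6). |black|=3 — new cell
Step 5: on WHITE (6,6): turn R to N, flip to black, move to (5,6). |black|=4 — REVISIT

Answer: yes 5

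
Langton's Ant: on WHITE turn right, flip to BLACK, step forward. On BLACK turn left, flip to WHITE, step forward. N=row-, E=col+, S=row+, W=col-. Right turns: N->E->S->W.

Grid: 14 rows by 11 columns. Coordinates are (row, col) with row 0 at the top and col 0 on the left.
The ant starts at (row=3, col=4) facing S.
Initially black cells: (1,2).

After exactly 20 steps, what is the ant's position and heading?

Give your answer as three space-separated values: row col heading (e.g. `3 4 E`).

Step 1: on WHITE (3,4): turn R to W, flip to black, move to (3,3). |black|=2
Step 2: on WHITE (3,3): turn R to N, flip to black, move to (2,3). |black|=3
Step 3: on WHITE (2,3): turn R to E, flip to black, move to (2,4). |black|=4
Step 4: on WHITE (2,4): turn R to S, flip to black, move to (3,4). |black|=5
Step 5: on BLACK (3,4): turn L to E, flip to white, move to (3,5). |black|=4
Step 6: on WHITE (3,5): turn R to S, flip to black, move to (4,5). |black|=5
Step 7: on WHITE (4,5): turn R to W, flip to black, move to (4,4). |black|=6
Step 8: on WHITE (4,4): turn R to N, flip to black, move to (3,4). |black|=7
Step 9: on WHITE (3,4): turn R to E, flip to black, move to (3,5). |black|=8
Step 10: on BLACK (3,5): turn L to N, flip to white, move to (2,5). |black|=7
Step 11: on WHITE (2,5): turn R to E, flip to black, move to (2,6). |black|=8
Step 12: on WHITE (2,6): turn R to S, flip to black, move to (3,6). |black|=9
Step 13: on WHITE (3,6): turn R to W, flip to black, move to (3,5). |black|=10
Step 14: on WHITE (3,5): turn R to N, flip to black, move to (2,5). |black|=11
Step 15: on BLACK (2,5): turn L to W, flip to white, move to (2,4). |black|=10
Step 16: on BLACK (2,4): turn L to S, flip to white, move to (3,4). |black|=9
Step 17: on BLACK (3,4): turn L to E, flip to white, move to (3,5). |black|=8
Step 18: on BLACK (3,5): turn L to N, flip to white, move to (2,5). |black|=7
Step 19: on WHITE (2,5): turn R to E, flip to black, move to (2,6). |black|=8
Step 20: on BLACK (2,6): turn L to N, flip to white, move to (1,6). |black|=7

Answer: 1 6 N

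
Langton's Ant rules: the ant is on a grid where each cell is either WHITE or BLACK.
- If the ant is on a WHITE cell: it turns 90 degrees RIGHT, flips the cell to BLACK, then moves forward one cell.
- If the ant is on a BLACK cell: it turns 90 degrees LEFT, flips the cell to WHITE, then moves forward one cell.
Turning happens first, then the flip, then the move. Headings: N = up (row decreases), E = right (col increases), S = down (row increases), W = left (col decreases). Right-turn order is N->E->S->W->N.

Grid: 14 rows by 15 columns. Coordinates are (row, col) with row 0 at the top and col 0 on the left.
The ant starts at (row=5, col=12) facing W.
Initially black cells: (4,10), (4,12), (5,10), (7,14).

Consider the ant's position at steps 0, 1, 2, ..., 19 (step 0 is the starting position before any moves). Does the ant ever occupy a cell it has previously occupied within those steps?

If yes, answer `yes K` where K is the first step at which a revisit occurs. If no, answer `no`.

Answer: yes 5

Derivation:
Step 1: on WHITE (5,12): turn R to N, flip to black, move to (4,12). |black|=5 — new cell
Step 2: on BLACK (4,12): turn L to W, flip to white, move to (4,11). |black|=4 — new cell
Step 3: on WHITE (4,11): turn R to N, flip to black, move to (3,11). |black|=5 — new cell
Step 4: on WHITE (3,11): turn R to E, flip to black, move to (3,12). |black|=6 — new cell
Step 5: on WHITE (3,12): turn R to S, flip to black, move to (4,12). |black|=7 — REVISIT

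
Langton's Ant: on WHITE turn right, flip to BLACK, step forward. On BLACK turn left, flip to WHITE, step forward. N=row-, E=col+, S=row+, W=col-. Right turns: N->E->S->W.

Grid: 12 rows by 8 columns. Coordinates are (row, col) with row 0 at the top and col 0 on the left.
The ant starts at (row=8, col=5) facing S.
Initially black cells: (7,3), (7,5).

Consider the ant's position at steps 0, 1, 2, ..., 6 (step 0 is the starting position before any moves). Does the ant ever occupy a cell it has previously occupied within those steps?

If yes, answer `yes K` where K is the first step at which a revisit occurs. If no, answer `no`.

Step 1: on WHITE (8,5): turn R to W, flip to black, move to (8,4). |black|=3 — new cell
Step 2: on WHITE (8,4): turn R to N, flip to black, move to (7,4). |black|=4 — new cell
Step 3: on WHITE (7,4): turn R to E, flip to black, move to (7,5). |black|=5 — new cell
Step 4: on BLACK (7,5): turn L to N, flip to white, move to (6,5). |black|=4 — new cell
Step 5: on WHITE (6,5): turn R to E, flip to black, move to (6,6). |black|=5 — new cell
Step 6: on WHITE (6,6): turn R to S, flip to black, move to (7,6). |black|=6 — new cell
No revisit within 6 steps.

Answer: no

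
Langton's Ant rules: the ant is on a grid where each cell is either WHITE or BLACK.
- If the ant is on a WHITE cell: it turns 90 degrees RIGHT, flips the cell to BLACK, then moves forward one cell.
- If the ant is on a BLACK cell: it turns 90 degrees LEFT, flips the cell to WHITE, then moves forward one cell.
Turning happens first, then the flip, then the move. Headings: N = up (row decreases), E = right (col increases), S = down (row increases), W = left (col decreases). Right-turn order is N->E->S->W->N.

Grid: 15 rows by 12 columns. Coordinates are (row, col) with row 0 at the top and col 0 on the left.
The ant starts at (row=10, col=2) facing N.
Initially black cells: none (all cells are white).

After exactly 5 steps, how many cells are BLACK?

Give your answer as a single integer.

Step 1: on WHITE (10,2): turn R to E, flip to black, move to (10,3). |black|=1
Step 2: on WHITE (10,3): turn R to S, flip to black, move to (11,3). |black|=2
Step 3: on WHITE (11,3): turn R to W, flip to black, move to (11,2). |black|=3
Step 4: on WHITE (11,2): turn R to N, flip to black, move to (10,2). |black|=4
Step 5: on BLACK (10,2): turn L to W, flip to white, move to (10,1). |black|=3

Answer: 3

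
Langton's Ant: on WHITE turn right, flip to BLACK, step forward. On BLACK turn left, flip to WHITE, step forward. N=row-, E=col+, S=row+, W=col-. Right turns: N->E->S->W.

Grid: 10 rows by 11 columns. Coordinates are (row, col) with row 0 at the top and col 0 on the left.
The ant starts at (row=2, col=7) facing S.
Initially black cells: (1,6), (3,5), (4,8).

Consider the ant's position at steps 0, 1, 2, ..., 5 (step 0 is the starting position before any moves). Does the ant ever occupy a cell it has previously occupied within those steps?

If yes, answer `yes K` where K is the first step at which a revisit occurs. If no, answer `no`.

Step 1: on WHITE (2,7): turn R to W, flip to black, move to (2,6). |black|=4 — new cell
Step 2: on WHITE (2,6): turn R to N, flip to black, move to (1,6). |black|=5 — new cell
Step 3: on BLACK (1,6): turn L to W, flip to white, move to (1,5). |black|=4 — new cell
Step 4: on WHITE (1,5): turn R to N, flip to black, move to (0,5). |black|=5 — new cell
Step 5: on WHITE (0,5): turn R to E, flip to black, move to (0,6). |black|=6 — new cell
No revisit within 5 steps.

Answer: no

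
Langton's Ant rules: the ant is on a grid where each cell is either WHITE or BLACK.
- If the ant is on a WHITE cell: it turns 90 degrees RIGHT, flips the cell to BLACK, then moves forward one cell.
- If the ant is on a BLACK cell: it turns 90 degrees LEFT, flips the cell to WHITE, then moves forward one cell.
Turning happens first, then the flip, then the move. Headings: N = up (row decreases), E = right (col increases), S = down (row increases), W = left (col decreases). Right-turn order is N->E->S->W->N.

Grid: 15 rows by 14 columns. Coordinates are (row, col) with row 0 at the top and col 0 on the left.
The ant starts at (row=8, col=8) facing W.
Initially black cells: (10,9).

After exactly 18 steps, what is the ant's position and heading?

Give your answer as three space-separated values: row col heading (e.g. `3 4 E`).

Step 1: on WHITE (8,8): turn R to N, flip to black, move to (7,8). |black|=2
Step 2: on WHITE (7,8): turn R to E, flip to black, move to (7,9). |black|=3
Step 3: on WHITE (7,9): turn R to S, flip to black, move to (8,9). |black|=4
Step 4: on WHITE (8,9): turn R to W, flip to black, move to (8,8). |black|=5
Step 5: on BLACK (8,8): turn L to S, flip to white, move to (9,8). |black|=4
Step 6: on WHITE (9,8): turn R to W, flip to black, move to (9,7). |black|=5
Step 7: on WHITE (9,7): turn R to N, flip to black, move to (8,7). |black|=6
Step 8: on WHITE (8,7): turn R to E, flip to black, move to (8,8). |black|=7
Step 9: on WHITE (8,8): turn R to S, flip to black, move to (9,8). |black|=8
Step 10: on BLACK (9,8): turn L to E, flip to white, move to (9,9). |black|=7
Step 11: on WHITE (9,9): turn R to S, flip to black, move to (10,9). |black|=8
Step 12: on BLACK (10,9): turn L to E, flip to white, move to (10,10). |black|=7
Step 13: on WHITE (10,10): turn R to S, flip to black, move to (11,10). |black|=8
Step 14: on WHITE (11,10): turn R to W, flip to black, move to (11,9). |black|=9
Step 15: on WHITE (11,9): turn R to N, flip to black, move to (10,9). |black|=10
Step 16: on WHITE (10,9): turn R to E, flip to black, move to (10,10). |black|=11
Step 17: on BLACK (10,10): turn L to N, flip to white, move to (9,10). |black|=10
Step 18: on WHITE (9,10): turn R to E, flip to black, move to (9,11). |black|=11

Answer: 9 11 E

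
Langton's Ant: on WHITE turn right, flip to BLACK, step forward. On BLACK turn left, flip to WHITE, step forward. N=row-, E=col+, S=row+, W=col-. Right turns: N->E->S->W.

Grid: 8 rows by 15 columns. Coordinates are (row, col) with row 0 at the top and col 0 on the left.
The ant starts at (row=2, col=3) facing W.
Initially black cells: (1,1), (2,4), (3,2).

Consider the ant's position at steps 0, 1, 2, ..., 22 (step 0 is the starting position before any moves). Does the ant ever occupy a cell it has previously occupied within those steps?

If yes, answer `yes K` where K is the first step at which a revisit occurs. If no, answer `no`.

Answer: yes 7

Derivation:
Step 1: on WHITE (2,3): turn R to N, flip to black, move to (1,3). |black|=4 — new cell
Step 2: on WHITE (1,3): turn R to E, flip to black, move to (1,4). |black|=5 — new cell
Step 3: on WHITE (1,4): turn R to S, flip to black, move to (2,4). |black|=6 — new cell
Step 4: on BLACK (2,4): turn L to E, flip to white, move to (2,5). |black|=5 — new cell
Step 5: on WHITE (2,5): turn R to S, flip to black, move to (3,5). |black|=6 — new cell
Step 6: on WHITE (3,5): turn R to W, flip to black, move to (3,4). |black|=7 — new cell
Step 7: on WHITE (3,4): turn R to N, flip to black, move to (2,4). |black|=8 — REVISIT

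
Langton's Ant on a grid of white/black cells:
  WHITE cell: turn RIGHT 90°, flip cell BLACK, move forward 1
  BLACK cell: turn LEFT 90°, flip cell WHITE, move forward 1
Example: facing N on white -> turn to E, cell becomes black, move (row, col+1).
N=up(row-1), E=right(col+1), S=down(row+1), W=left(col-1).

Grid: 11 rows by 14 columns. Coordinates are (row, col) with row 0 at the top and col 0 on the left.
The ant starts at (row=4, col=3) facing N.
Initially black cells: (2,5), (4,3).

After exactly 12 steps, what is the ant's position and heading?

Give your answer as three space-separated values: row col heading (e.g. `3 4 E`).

Answer: 6 3 S

Derivation:
Step 1: on BLACK (4,3): turn L to W, flip to white, move to (4,2). |black|=1
Step 2: on WHITE (4,2): turn R to N, flip to black, move to (3,2). |black|=2
Step 3: on WHITE (3,2): turn R to E, flip to black, move to (3,3). |black|=3
Step 4: on WHITE (3,3): turn R to S, flip to black, move to (4,3). |black|=4
Step 5: on WHITE (4,3): turn R to W, flip to black, move to (4,2). |black|=5
Step 6: on BLACK (4,2): turn L to S, flip to white, move to (5,2). |black|=4
Step 7: on WHITE (5,2): turn R to W, flip to black, move to (5,1). |black|=5
Step 8: on WHITE (5,1): turn R to N, flip to black, move to (4,1). |black|=6
Step 9: on WHITE (4,1): turn R to E, flip to black, move to (4,2). |black|=7
Step 10: on WHITE (4,2): turn R to S, flip to black, move to (5,2). |black|=8
Step 11: on BLACK (5,2): turn L to E, flip to white, move to (5,3). |black|=7
Step 12: on WHITE (5,3): turn R to S, flip to black, move to (6,3). |black|=8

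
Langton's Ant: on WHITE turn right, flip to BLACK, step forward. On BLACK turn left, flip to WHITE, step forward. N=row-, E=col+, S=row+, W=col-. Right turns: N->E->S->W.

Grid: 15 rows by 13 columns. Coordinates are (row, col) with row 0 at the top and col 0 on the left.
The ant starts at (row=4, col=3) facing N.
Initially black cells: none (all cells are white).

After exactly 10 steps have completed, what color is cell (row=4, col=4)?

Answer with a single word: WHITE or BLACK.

Answer: BLACK

Derivation:
Step 1: on WHITE (4,3): turn R to E, flip to black, move to (4,4). |black|=1
Step 2: on WHITE (4,4): turn R to S, flip to black, move to (5,4). |black|=2
Step 3: on WHITE (5,4): turn R to W, flip to black, move to (5,3). |black|=3
Step 4: on WHITE (5,3): turn R to N, flip to black, move to (4,3). |black|=4
Step 5: on BLACK (4,3): turn L to W, flip to white, move to (4,2). |black|=3
Step 6: on WHITE (4,2): turn R to N, flip to black, move to (3,2). |black|=4
Step 7: on WHITE (3,2): turn R to E, flip to black, move to (3,3). |black|=5
Step 8: on WHITE (3,3): turn R to S, flip to black, move to (4,3). |black|=6
Step 9: on WHITE (4,3): turn R to W, flip to black, move to (4,2). |black|=7
Step 10: on BLACK (4,2): turn L to S, flip to white, move to (5,2). |black|=6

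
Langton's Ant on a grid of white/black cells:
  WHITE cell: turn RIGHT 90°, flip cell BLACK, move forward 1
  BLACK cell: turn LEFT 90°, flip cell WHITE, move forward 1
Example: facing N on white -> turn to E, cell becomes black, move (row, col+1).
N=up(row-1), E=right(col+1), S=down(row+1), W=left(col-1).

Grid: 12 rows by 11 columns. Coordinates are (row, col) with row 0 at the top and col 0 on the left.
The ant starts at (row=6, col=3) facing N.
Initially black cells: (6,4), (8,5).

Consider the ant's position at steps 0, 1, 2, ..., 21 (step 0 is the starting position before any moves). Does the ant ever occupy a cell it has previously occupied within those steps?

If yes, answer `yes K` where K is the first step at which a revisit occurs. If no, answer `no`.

Answer: yes 5

Derivation:
Step 1: on WHITE (6,3): turn R to E, flip to black, move to (6,4). |black|=3 — new cell
Step 2: on BLACK (6,4): turn L to N, flip to white, move to (5,4). |black|=2 — new cell
Step 3: on WHITE (5,4): turn R to E, flip to black, move to (5,5). |black|=3 — new cell
Step 4: on WHITE (5,5): turn R to S, flip to black, move to (6,5). |black|=4 — new cell
Step 5: on WHITE (6,5): turn R to W, flip to black, move to (6,4). |black|=5 — REVISIT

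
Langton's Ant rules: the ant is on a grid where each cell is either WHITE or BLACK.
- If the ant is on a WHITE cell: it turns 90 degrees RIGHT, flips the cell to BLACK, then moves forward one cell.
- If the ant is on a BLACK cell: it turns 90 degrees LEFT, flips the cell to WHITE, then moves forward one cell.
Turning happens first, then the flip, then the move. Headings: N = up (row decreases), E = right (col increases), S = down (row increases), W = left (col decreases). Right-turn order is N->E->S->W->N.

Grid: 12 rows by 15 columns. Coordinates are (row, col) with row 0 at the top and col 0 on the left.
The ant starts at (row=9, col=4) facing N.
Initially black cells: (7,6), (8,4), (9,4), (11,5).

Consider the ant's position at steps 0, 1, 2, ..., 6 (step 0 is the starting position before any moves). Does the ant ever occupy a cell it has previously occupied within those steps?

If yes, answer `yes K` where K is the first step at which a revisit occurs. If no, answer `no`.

Answer: no

Derivation:
Step 1: on BLACK (9,4): turn L to W, flip to white, move to (9,3). |black|=3 — new cell
Step 2: on WHITE (9,3): turn R to N, flip to black, move to (8,3). |black|=4 — new cell
Step 3: on WHITE (8,3): turn R to E, flip to black, move to (8,4). |black|=5 — new cell
Step 4: on BLACK (8,4): turn L to N, flip to white, move to (7,4). |black|=4 — new cell
Step 5: on WHITE (7,4): turn R to E, flip to black, move to (7,5). |black|=5 — new cell
Step 6: on WHITE (7,5): turn R to S, flip to black, move to (8,5). |black|=6 — new cell
No revisit within 6 steps.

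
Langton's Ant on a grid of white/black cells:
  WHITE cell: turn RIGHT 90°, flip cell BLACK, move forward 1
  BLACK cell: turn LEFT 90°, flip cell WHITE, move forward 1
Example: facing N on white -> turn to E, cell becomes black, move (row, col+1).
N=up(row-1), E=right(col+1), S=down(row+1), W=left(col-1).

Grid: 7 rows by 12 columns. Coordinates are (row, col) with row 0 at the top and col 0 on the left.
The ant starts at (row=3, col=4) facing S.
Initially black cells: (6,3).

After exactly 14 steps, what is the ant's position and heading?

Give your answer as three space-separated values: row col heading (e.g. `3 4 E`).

Step 1: on WHITE (3,4): turn R to W, flip to black, move to (3,3). |black|=2
Step 2: on WHITE (3,3): turn R to N, flip to black, move to (2,3). |black|=3
Step 3: on WHITE (2,3): turn R to E, flip to black, move to (2,4). |black|=4
Step 4: on WHITE (2,4): turn R to S, flip to black, move to (3,4). |black|=5
Step 5: on BLACK (3,4): turn L to E, flip to white, move to (3,5). |black|=4
Step 6: on WHITE (3,5): turn R to S, flip to black, move to (4,5). |black|=5
Step 7: on WHITE (4,5): turn R to W, flip to black, move to (4,4). |black|=6
Step 8: on WHITE (4,4): turn R to N, flip to black, move to (3,4). |black|=7
Step 9: on WHITE (3,4): turn R to E, flip to black, move to (3,5). |black|=8
Step 10: on BLACK (3,5): turn L to N, flip to white, move to (2,5). |black|=7
Step 11: on WHITE (2,5): turn R to E, flip to black, move to (2,6). |black|=8
Step 12: on WHITE (2,6): turn R to S, flip to black, move to (3,6). |black|=9
Step 13: on WHITE (3,6): turn R to W, flip to black, move to (3,5). |black|=10
Step 14: on WHITE (3,5): turn R to N, flip to black, move to (2,5). |black|=11

Answer: 2 5 N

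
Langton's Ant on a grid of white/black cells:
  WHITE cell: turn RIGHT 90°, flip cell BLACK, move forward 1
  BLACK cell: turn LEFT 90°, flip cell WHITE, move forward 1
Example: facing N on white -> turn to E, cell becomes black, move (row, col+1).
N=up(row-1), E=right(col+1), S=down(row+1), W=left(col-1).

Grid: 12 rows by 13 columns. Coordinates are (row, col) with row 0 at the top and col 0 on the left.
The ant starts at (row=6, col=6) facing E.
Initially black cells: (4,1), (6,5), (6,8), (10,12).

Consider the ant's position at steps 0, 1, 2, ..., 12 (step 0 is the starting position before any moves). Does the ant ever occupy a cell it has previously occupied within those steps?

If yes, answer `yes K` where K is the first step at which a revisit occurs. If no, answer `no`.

Step 1: on WHITE (6,6): turn R to S, flip to black, move to (7,6). |black|=5 — new cell
Step 2: on WHITE (7,6): turn R to W, flip to black, move to (7,5). |black|=6 — new cell
Step 3: on WHITE (7,5): turn R to N, flip to black, move to (6,5). |black|=7 — new cell
Step 4: on BLACK (6,5): turn L to W, flip to white, move to (6,4). |black|=6 — new cell
Step 5: on WHITE (6,4): turn R to N, flip to black, move to (5,4). |black|=7 — new cell
Step 6: on WHITE (5,4): turn R to E, flip to black, move to (5,5). |black|=8 — new cell
Step 7: on WHITE (5,5): turn R to S, flip to black, move to (6,5). |black|=9 — REVISIT

Answer: yes 7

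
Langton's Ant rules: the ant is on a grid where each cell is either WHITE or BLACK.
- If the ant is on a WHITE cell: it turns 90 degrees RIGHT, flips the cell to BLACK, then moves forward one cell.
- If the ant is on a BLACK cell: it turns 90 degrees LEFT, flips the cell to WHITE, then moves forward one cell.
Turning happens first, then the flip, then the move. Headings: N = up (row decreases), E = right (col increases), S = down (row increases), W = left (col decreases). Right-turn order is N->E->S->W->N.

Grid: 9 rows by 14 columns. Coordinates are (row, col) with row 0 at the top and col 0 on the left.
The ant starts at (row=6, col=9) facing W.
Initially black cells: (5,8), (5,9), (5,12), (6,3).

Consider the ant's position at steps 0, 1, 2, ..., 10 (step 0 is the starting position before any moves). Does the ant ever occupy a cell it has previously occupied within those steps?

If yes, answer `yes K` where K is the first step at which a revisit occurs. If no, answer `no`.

Answer: yes 6

Derivation:
Step 1: on WHITE (6,9): turn R to N, flip to black, move to (5,9). |black|=5 — new cell
Step 2: on BLACK (5,9): turn L to W, flip to white, move to (5,8). |black|=4 — new cell
Step 3: on BLACK (5,8): turn L to S, flip to white, move to (6,8). |black|=3 — new cell
Step 4: on WHITE (6,8): turn R to W, flip to black, move to (6,7). |black|=4 — new cell
Step 5: on WHITE (6,7): turn R to N, flip to black, move to (5,7). |black|=5 — new cell
Step 6: on WHITE (5,7): turn R to E, flip to black, move to (5,8). |black|=6 — REVISIT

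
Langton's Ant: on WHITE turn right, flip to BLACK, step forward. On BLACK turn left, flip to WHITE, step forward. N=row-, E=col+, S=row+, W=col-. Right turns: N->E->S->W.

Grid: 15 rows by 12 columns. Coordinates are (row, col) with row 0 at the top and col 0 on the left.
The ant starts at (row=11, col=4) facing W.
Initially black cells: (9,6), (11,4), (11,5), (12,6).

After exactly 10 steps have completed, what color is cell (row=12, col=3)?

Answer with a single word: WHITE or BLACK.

Answer: BLACK

Derivation:
Step 1: on BLACK (11,4): turn L to S, flip to white, move to (12,4). |black|=3
Step 2: on WHITE (12,4): turn R to W, flip to black, move to (12,3). |black|=4
Step 3: on WHITE (12,3): turn R to N, flip to black, move to (11,3). |black|=5
Step 4: on WHITE (11,3): turn R to E, flip to black, move to (11,4). |black|=6
Step 5: on WHITE (11,4): turn R to S, flip to black, move to (12,4). |black|=7
Step 6: on BLACK (12,4): turn L to E, flip to white, move to (12,5). |black|=6
Step 7: on WHITE (12,5): turn R to S, flip to black, move to (13,5). |black|=7
Step 8: on WHITE (13,5): turn R to W, flip to black, move to (13,4). |black|=8
Step 9: on WHITE (13,4): turn R to N, flip to black, move to (12,4). |black|=9
Step 10: on WHITE (12,4): turn R to E, flip to black, move to (12,5). |black|=10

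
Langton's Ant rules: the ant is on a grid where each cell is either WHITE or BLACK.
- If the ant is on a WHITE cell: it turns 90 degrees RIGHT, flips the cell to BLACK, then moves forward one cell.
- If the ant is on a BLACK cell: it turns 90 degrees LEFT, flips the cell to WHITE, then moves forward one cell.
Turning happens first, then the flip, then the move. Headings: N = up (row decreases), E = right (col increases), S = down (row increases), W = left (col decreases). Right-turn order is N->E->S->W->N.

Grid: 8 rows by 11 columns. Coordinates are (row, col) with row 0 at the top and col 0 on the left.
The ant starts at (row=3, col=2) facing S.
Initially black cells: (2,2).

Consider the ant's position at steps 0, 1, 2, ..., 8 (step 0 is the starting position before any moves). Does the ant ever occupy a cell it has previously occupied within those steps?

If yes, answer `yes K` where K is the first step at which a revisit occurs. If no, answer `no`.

Answer: yes 7

Derivation:
Step 1: on WHITE (3,2): turn R to W, flip to black, move to (3,1). |black|=2 — new cell
Step 2: on WHITE (3,1): turn R to N, flip to black, move to (2,1). |black|=3 — new cell
Step 3: on WHITE (2,1): turn R to E, flip to black, move to (2,2). |black|=4 — new cell
Step 4: on BLACK (2,2): turn L to N, flip to white, move to (1,2). |black|=3 — new cell
Step 5: on WHITE (1,2): turn R to E, flip to black, move to (1,3). |black|=4 — new cell
Step 6: on WHITE (1,3): turn R to S, flip to black, move to (2,3). |black|=5 — new cell
Step 7: on WHITE (2,3): turn R to W, flip to black, move to (2,2). |black|=6 — REVISIT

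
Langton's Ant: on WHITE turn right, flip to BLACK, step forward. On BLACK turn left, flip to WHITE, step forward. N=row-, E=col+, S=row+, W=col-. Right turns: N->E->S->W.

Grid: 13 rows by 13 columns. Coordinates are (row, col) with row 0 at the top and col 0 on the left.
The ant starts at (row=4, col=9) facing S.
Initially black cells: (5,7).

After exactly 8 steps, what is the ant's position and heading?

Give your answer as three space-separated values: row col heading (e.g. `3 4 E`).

Answer: 4 9 N

Derivation:
Step 1: on WHITE (4,9): turn R to W, flip to black, move to (4,8). |black|=2
Step 2: on WHITE (4,8): turn R to N, flip to black, move to (3,8). |black|=3
Step 3: on WHITE (3,8): turn R to E, flip to black, move to (3,9). |black|=4
Step 4: on WHITE (3,9): turn R to S, flip to black, move to (4,9). |black|=5
Step 5: on BLACK (4,9): turn L to E, flip to white, move to (4,10). |black|=4
Step 6: on WHITE (4,10): turn R to S, flip to black, move to (5,10). |black|=5
Step 7: on WHITE (5,10): turn R to W, flip to black, move to (5,9). |black|=6
Step 8: on WHITE (5,9): turn R to N, flip to black, move to (4,9). |black|=7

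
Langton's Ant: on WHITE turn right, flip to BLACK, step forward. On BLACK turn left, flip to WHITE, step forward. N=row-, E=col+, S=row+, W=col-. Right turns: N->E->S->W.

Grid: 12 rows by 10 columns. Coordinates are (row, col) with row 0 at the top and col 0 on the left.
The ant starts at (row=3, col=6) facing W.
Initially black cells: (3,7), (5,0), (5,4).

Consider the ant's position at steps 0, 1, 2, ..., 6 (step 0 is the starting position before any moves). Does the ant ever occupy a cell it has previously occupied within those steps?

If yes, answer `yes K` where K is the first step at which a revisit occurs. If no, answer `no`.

Step 1: on WHITE (3,6): turn R to N, flip to black, move to (2,6). |black|=4 — new cell
Step 2: on WHITE (2,6): turn R to E, flip to black, move to (2,7). |black|=5 — new cell
Step 3: on WHITE (2,7): turn R to S, flip to black, move to (3,7). |black|=6 — new cell
Step 4: on BLACK (3,7): turn L to E, flip to white, move to (3,8). |black|=5 — new cell
Step 5: on WHITE (3,8): turn R to S, flip to black, move to (4,8). |black|=6 — new cell
Step 6: on WHITE (4,8): turn R to W, flip to black, move to (4,7). |black|=7 — new cell
No revisit within 6 steps.

Answer: no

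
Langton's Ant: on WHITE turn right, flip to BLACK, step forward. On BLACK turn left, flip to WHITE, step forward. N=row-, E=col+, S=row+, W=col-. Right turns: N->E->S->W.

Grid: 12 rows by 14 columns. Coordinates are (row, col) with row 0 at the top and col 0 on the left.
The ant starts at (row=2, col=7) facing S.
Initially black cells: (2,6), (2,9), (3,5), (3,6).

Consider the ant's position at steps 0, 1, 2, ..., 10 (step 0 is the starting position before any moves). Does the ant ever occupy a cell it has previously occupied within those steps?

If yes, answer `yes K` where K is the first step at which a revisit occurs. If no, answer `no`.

Answer: yes 6

Derivation:
Step 1: on WHITE (2,7): turn R to W, flip to black, move to (2,6). |black|=5 — new cell
Step 2: on BLACK (2,6): turn L to S, flip to white, move to (3,6). |black|=4 — new cell
Step 3: on BLACK (3,6): turn L to E, flip to white, move to (3,7). |black|=3 — new cell
Step 4: on WHITE (3,7): turn R to S, flip to black, move to (4,7). |black|=4 — new cell
Step 5: on WHITE (4,7): turn R to W, flip to black, move to (4,6). |black|=5 — new cell
Step 6: on WHITE (4,6): turn R to N, flip to black, move to (3,6). |black|=6 — REVISIT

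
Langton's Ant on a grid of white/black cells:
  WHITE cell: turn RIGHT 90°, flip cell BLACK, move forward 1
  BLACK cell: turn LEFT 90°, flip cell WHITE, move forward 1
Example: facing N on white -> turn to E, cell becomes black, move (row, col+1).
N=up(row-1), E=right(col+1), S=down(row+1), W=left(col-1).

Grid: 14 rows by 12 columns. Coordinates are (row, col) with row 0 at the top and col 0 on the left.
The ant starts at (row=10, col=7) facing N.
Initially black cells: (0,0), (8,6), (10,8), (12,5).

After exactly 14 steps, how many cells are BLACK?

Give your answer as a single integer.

Answer: 8

Derivation:
Step 1: on WHITE (10,7): turn R to E, flip to black, move to (10,8). |black|=5
Step 2: on BLACK (10,8): turn L to N, flip to white, move to (9,8). |black|=4
Step 3: on WHITE (9,8): turn R to E, flip to black, move to (9,9). |black|=5
Step 4: on WHITE (9,9): turn R to S, flip to black, move to (10,9). |black|=6
Step 5: on WHITE (10,9): turn R to W, flip to black, move to (10,8). |black|=7
Step 6: on WHITE (10,8): turn R to N, flip to black, move to (9,8). |black|=8
Step 7: on BLACK (9,8): turn L to W, flip to white, move to (9,7). |black|=7
Step 8: on WHITE (9,7): turn R to N, flip to black, move to (8,7). |black|=8
Step 9: on WHITE (8,7): turn R to E, flip to black, move to (8,8). |black|=9
Step 10: on WHITE (8,8): turn R to S, flip to black, move to (9,8). |black|=10
Step 11: on WHITE (9,8): turn R to W, flip to black, move to (9,7). |black|=11
Step 12: on BLACK (9,7): turn L to S, flip to white, move to (10,7). |black|=10
Step 13: on BLACK (10,7): turn L to E, flip to white, move to (10,8). |black|=9
Step 14: on BLACK (10,8): turn L to N, flip to white, move to (9,8). |black|=8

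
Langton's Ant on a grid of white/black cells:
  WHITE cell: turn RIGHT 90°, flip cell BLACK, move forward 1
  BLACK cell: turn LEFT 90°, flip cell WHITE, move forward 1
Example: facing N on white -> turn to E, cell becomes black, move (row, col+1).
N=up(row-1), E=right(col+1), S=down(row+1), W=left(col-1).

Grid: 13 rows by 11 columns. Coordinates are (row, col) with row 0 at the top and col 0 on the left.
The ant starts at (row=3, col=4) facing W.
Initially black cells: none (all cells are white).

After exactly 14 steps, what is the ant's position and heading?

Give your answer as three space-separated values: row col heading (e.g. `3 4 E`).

Step 1: on WHITE (3,4): turn R to N, flip to black, move to (2,4). |black|=1
Step 2: on WHITE (2,4): turn R to E, flip to black, move to (2,5). |black|=2
Step 3: on WHITE (2,5): turn R to S, flip to black, move to (3,5). |black|=3
Step 4: on WHITE (3,5): turn R to W, flip to black, move to (3,4). |black|=4
Step 5: on BLACK (3,4): turn L to S, flip to white, move to (4,4). |black|=3
Step 6: on WHITE (4,4): turn R to W, flip to black, move to (4,3). |black|=4
Step 7: on WHITE (4,3): turn R to N, flip to black, move to (3,3). |black|=5
Step 8: on WHITE (3,3): turn R to E, flip to black, move to (3,4). |black|=6
Step 9: on WHITE (3,4): turn R to S, flip to black, move to (4,4). |black|=7
Step 10: on BLACK (4,4): turn L to E, flip to white, move to (4,5). |black|=6
Step 11: on WHITE (4,5): turn R to S, flip to black, move to (5,5). |black|=7
Step 12: on WHITE (5,5): turn R to W, flip to black, move to (5,4). |black|=8
Step 13: on WHITE (5,4): turn R to N, flip to black, move to (4,4). |black|=9
Step 14: on WHITE (4,4): turn R to E, flip to black, move to (4,5). |black|=10

Answer: 4 5 E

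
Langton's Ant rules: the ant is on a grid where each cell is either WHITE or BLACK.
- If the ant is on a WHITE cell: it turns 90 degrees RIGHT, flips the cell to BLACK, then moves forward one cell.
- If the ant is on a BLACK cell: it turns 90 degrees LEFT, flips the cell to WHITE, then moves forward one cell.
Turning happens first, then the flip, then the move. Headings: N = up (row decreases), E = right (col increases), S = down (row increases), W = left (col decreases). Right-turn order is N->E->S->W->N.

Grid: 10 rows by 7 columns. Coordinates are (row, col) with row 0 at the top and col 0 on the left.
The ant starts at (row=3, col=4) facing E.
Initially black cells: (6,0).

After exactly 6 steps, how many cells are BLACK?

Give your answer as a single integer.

Step 1: on WHITE (3,4): turn R to S, flip to black, move to (4,4). |black|=2
Step 2: on WHITE (4,4): turn R to W, flip to black, move to (4,3). |black|=3
Step 3: on WHITE (4,3): turn R to N, flip to black, move to (3,3). |black|=4
Step 4: on WHITE (3,3): turn R to E, flip to black, move to (3,4). |black|=5
Step 5: on BLACK (3,4): turn L to N, flip to white, move to (2,4). |black|=4
Step 6: on WHITE (2,4): turn R to E, flip to black, move to (2,5). |black|=5

Answer: 5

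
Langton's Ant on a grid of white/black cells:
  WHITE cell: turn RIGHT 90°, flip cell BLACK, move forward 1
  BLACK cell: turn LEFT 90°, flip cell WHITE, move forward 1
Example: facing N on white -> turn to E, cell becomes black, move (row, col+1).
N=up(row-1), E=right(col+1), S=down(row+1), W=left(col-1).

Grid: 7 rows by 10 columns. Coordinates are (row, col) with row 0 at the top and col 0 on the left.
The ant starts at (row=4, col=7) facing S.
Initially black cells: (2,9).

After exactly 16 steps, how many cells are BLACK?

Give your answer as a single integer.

Step 1: on WHITE (4,7): turn R to W, flip to black, move to (4,6). |black|=2
Step 2: on WHITE (4,6): turn R to N, flip to black, move to (3,6). |black|=3
Step 3: on WHITE (3,6): turn R to E, flip to black, move to (3,7). |black|=4
Step 4: on WHITE (3,7): turn R to S, flip to black, move to (4,7). |black|=5
Step 5: on BLACK (4,7): turn L to E, flip to white, move to (4,8). |black|=4
Step 6: on WHITE (4,8): turn R to S, flip to black, move to (5,8). |black|=5
Step 7: on WHITE (5,8): turn R to W, flip to black, move to (5,7). |black|=6
Step 8: on WHITE (5,7): turn R to N, flip to black, move to (4,7). |black|=7
Step 9: on WHITE (4,7): turn R to E, flip to black, move to (4,8). |black|=8
Step 10: on BLACK (4,8): turn L to N, flip to white, move to (3,8). |black|=7
Step 11: on WHITE (3,8): turn R to E, flip to black, move to (3,9). |black|=8
Step 12: on WHITE (3,9): turn R to S, flip to black, move to (4,9). |black|=9
Step 13: on WHITE (4,9): turn R to W, flip to black, move to (4,8). |black|=10
Step 14: on WHITE (4,8): turn R to N, flip to black, move to (3,8). |black|=11
Step 15: on BLACK (3,8): turn L to W, flip to white, move to (3,7). |black|=10
Step 16: on BLACK (3,7): turn L to S, flip to white, move to (4,7). |black|=9

Answer: 9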